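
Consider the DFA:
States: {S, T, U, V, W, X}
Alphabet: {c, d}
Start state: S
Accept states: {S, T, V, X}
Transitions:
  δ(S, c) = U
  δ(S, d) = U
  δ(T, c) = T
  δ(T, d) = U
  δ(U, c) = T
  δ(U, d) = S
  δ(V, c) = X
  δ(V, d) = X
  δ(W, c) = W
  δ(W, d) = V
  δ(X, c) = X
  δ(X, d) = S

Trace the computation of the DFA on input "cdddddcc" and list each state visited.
read 'c': S → U
  read 'd': U → S
  read 'd': S → U
  read 'd': U → S
  read 'd': S → U
  read 'd': U → S
  read 'c': S → U
  read 'c': U → T
S -> U -> S -> U -> S -> U -> S -> U -> T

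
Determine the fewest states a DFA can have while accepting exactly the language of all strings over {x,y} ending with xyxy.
By Myhill–Nerode, count the distinguishable equivalence classes: 5 classes — one per longest suffix of the input that is a prefix of 'xyxy' (lengths 0 through 4); only the length-4 class is accepting.
5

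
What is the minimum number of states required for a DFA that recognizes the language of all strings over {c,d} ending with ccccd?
By Myhill–Nerode, count the distinguishable equivalence classes: 6 classes — one per longest suffix of the input that is a prefix of 'ccccd' (lengths 0 through 5); only the length-5 class is accepting.
6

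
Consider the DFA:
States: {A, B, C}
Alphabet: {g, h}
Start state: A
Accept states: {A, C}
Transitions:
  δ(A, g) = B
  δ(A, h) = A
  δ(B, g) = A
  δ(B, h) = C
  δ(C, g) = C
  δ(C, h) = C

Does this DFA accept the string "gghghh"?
Processing string "gghghh":
  A --g--> B
  B --g--> A
  A --h--> A
  A --g--> B
  B --h--> C
  C --h--> C
Final state: C
Accept states: {A, C}
Yes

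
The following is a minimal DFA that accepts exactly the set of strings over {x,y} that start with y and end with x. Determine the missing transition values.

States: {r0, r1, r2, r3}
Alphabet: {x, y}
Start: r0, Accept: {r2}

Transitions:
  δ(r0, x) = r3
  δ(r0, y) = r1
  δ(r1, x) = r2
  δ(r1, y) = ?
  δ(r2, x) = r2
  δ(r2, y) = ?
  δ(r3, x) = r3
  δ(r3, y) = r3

From the language and accept set, identify what each state tracks — r0: no input read; r1: started with y, last symbol y; r2: started with y, last symbol x; r3: started with x (dead).
Each missing δ(q, a) is the state matching the new tracked value after reading a.
δ(r1, y) = r1; δ(r2, y) = r1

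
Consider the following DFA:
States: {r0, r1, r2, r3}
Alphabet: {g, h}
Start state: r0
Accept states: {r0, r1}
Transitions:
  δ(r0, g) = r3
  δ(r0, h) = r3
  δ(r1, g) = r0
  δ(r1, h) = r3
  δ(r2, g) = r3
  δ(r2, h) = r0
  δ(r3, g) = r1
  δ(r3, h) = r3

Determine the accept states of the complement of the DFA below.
Complement accept states = All states \ Original accept states
= {r0, r1, r2, r3} \ {r0, r1}
{r2, r3}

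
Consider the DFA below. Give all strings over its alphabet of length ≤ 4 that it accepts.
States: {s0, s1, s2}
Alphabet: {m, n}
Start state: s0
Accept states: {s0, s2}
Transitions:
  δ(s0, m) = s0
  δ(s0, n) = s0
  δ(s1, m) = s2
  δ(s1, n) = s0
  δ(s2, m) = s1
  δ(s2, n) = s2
ε, m, n, mm, mn, nm, nn, mmm, mmn, mnm, mnn, nmm, nmn, nnm, nnn, mmmm, mmmn, mmnm, mmnn, mnmm, mnmn, mnnm, mnnn, nmmm, nmmn, nmnm, nmnn, nnmm, nnmn, nnnm, nnnn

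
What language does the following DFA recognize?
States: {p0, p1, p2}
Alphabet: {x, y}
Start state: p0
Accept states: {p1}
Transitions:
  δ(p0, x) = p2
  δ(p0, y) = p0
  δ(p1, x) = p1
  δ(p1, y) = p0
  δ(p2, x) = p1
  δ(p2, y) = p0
Testing a few strings:
  'xy' → reject
  'yyxx' → accept
  'xxxy' → reject
  'yxx' → accept
State roles: p0=last symbol not x; p1=two trailing x's; p2=one trailing x
All strings over {x,y} ending with xx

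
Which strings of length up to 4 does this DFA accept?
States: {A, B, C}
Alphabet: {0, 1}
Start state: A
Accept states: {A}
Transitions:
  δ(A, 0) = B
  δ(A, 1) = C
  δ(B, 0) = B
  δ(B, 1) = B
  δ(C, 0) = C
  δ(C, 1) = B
ε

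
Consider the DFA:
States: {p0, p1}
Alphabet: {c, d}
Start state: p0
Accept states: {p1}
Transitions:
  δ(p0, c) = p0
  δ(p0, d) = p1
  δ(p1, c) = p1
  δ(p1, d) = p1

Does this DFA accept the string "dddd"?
Processing string "dddd":
  p0 --d--> p1
  p1 --d--> p1
  p1 --d--> p1
  p1 --d--> p1
Final state: p1
Accept states: {p1}
Yes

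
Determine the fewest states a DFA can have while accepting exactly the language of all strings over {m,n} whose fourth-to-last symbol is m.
By Myhill–Nerode, count the distinguishable equivalence classes: 2^4 = 16 classes — the DFA must remember the last 4 symbols read; every pair of distinct length-4 suffixes is distinguishable by some continuation.
16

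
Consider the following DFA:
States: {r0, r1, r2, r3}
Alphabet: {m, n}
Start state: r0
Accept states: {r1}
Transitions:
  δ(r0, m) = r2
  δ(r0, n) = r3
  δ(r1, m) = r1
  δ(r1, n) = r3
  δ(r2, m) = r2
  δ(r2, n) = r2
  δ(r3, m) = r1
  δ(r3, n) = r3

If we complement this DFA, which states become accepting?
Complement accept states = All states \ Original accept states
= {r0, r1, r2, r3} \ {r1}
{r0, r2, r3}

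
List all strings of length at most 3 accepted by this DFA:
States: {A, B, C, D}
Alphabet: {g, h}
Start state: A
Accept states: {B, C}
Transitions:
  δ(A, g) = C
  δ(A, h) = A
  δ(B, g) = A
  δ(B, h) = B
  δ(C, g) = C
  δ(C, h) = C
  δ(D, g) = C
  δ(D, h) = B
g, gg, gh, hg, ggg, ggh, ghg, ghh, hgg, hgh, hhg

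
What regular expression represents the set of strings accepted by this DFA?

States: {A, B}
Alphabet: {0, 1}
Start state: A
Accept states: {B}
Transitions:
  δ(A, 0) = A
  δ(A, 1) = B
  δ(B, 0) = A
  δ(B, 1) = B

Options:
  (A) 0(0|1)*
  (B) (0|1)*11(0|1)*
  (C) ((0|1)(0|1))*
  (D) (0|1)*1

Check each option against the DFA on short strings; one disagreement eliminates an option:
  (A) 0(0|1)*: on '0' the DFA goes A → A and rejects (A ∉ Accept), but the regex matches it → eliminate
  (B) (0|1)*11(0|1)*: on '1' the DFA goes A → B and accepts (B ∈ Accept), but the regex does not match it → eliminate
  (C) ((0|1)(0|1))*: on ε the DFA stays in A and rejects (A ∉ Accept), but the regex matches it → eliminate
  (D) (0|1)*1: agrees with the DFA on every string of length ≤ 6
Only (D) is consistent with the DFA.
(D) (0|1)*1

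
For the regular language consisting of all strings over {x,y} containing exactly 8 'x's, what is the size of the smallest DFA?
By Myhill–Nerode, count the distinguishable equivalence classes: 10 classes — having seen 0, 1, …, 8, or >8 copies of 'x'; the count-8 class is the only accepting one and >8 is dead.
10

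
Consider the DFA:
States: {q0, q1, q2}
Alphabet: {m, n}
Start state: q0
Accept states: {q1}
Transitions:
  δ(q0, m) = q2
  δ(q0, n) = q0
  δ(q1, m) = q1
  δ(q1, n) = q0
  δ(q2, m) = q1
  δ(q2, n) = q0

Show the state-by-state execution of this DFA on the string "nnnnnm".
read 'n': q0 → q0
  read 'n': q0 → q0
  read 'n': q0 → q0
  read 'n': q0 → q0
  read 'n': q0 → q0
  read 'm': q0 → q2
q0 -> q0 -> q0 -> q0 -> q0 -> q0 -> q2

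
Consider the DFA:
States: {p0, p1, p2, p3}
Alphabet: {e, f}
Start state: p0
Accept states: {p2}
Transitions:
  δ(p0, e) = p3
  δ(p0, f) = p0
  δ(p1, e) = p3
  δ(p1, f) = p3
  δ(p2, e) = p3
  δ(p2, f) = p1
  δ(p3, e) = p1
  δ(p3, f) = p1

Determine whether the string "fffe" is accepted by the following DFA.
Processing string "fffe":
  p0 --f--> p0
  p0 --f--> p0
  p0 --f--> p0
  p0 --e--> p3
Final state: p3
Accept states: {p2}
No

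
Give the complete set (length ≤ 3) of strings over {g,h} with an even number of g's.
ε, h, gg, hh, ggh, ghg, hgg, hhh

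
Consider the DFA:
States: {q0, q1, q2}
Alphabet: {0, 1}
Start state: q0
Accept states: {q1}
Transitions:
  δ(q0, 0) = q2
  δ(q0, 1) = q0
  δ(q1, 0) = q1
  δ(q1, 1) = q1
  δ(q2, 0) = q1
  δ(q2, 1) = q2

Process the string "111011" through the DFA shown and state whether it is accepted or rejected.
Processing string "111011":
  q0 --1--> q0
  q0 --1--> q0
  q0 --1--> q0
  q0 --0--> q2
  q2 --1--> q2
  q2 --1--> q2
Final state: q2
Accept states: {q1}
No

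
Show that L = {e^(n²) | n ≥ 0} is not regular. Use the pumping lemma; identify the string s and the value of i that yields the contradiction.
Assume L is regular with pumping length p. Idea: pumping adds a fixed amount, but gaps between consecutive squares grow.
Choose s = e^(p²) (length p² ≥ p). By the pumping lemma, s = xyz with |xy| ≤ p, |y| > 0, so |y| = k with 1 ≤ k ≤ p. Then |xy²z| = p²+k. Since p² < p²+k ≤ p²+p < (p+1)², the length p²+k lies strictly between consecutive squares, so it is not a perfect square and xy²z ∉ L.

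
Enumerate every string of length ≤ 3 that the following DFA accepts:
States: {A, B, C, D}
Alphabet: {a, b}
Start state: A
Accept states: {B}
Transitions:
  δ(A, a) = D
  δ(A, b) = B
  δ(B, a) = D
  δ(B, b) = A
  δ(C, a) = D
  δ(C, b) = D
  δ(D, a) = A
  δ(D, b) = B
b, ab, aab, bab, bbb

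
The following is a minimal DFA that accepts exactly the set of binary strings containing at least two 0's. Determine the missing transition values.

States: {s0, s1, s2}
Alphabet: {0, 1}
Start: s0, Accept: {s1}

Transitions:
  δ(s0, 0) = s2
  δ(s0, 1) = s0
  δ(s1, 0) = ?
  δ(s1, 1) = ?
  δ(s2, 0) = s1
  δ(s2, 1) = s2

From the language and accept set, identify what each state tracks — s0: zero 0's seen; s1: ≥ two 0's seen; s2: one 0 seen.
Each missing δ(q, a) is the state matching the new tracked value after reading a.
δ(s1, 0) = s1; δ(s1, 1) = s1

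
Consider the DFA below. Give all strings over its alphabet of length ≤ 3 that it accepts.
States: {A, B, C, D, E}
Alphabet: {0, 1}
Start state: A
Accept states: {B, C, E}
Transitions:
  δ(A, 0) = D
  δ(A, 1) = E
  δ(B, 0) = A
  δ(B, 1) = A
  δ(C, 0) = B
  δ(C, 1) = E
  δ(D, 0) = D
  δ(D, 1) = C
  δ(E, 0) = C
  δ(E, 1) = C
1, 01, 10, 11, 001, 010, 011, 100, 101, 110, 111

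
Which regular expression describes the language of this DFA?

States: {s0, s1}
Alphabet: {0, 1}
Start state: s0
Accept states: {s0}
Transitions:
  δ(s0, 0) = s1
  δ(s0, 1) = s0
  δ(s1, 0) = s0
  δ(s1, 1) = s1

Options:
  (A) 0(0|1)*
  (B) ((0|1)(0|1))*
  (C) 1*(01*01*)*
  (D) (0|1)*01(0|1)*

Check each option against the DFA on short strings; one disagreement eliminates an option:
  (A) 0(0|1)*: on ε the DFA stays in s0 and accepts (s0 ∈ Accept), but the regex does not match it → eliminate
  (B) ((0|1)(0|1))*: on '1' the DFA goes s0 → s0 and accepts (s0 ∈ Accept), but the regex does not match it → eliminate
  (C) 1*(01*01*)*: agrees with the DFA on every string of length ≤ 6
  (D) (0|1)*01(0|1)*: on ε the DFA stays in s0 and accepts (s0 ∈ Accept), but the regex does not match it → eliminate
Only (C) is consistent with the DFA.
(C) 1*(01*01*)*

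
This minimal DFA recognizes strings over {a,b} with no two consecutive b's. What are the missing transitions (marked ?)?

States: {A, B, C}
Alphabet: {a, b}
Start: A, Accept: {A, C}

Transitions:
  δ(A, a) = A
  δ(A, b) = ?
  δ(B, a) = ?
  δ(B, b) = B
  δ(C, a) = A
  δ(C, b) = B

From the language and accept set, identify what each state tracks — A: last symbol not b (ok); B: saw bb (dead); C: last symbol b (ok).
Each missing δ(q, a) is the state matching the new tracked value after reading a.
δ(A, b) = C; δ(B, a) = B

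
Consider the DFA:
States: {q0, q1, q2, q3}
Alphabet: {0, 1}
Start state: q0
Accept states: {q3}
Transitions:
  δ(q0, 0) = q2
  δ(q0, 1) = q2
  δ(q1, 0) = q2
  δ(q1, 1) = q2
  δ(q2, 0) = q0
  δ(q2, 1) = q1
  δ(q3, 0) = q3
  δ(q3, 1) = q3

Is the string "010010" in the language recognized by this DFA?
Processing string "010010":
  q0 --0--> q2
  q2 --1--> q1
  q1 --0--> q2
  q2 --0--> q0
  q0 --1--> q2
  q2 --0--> q0
Final state: q0
Accept states: {q3}
No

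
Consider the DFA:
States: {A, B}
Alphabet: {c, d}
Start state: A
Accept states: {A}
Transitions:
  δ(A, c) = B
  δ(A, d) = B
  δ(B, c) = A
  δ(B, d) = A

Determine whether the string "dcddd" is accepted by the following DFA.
Processing string "dcddd":
  A --d--> B
  B --c--> A
  A --d--> B
  B --d--> A
  A --d--> B
Final state: B
Accept states: {A}
No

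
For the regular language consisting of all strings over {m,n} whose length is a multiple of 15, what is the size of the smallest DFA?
By Myhill–Nerode, count the distinguishable equivalence classes: 15 classes — one per residue of the length mod 15; class i is distinguished from class j by any string of length (15 − i) mod 15.
15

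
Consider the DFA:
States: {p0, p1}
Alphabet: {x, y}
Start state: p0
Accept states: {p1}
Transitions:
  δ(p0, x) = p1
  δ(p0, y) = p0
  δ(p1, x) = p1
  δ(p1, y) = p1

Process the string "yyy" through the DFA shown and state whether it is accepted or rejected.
Processing string "yyy":
  p0 --y--> p0
  p0 --y--> p0
  p0 --y--> p0
Final state: p0
Accept states: {p1}
No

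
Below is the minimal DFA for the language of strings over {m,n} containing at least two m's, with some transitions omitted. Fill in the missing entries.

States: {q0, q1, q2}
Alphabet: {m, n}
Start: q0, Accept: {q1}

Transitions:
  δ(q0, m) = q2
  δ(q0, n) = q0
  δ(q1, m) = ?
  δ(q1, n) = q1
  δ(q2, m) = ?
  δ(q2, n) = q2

From the language and accept set, identify what each state tracks — q0: zero m's seen; q1: ≥ two m's seen; q2: one m seen.
Each missing δ(q, a) is the state matching the new tracked value after reading a.
δ(q1, m) = q1; δ(q2, m) = q1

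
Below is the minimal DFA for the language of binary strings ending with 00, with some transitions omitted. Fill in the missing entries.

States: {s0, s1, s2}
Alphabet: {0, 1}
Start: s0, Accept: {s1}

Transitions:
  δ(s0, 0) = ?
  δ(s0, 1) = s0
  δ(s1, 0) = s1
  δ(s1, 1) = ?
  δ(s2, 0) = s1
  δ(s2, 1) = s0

From the language and accept set, identify what each state tracks — s0: last symbol not 0; s1: two trailing 0's; s2: one trailing 0.
Each missing δ(q, a) is the state matching the new tracked value after reading a.
δ(s0, 0) = s2; δ(s1, 1) = s0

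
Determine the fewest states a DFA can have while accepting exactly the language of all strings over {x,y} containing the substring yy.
By Myhill–Nerode, count the distinguishable equivalence classes: 3 classes — one per longest suffix of the input that is a prefix of 'yy' (lengths 0 through 1), plus an absorbing 'already seen yy' class.
3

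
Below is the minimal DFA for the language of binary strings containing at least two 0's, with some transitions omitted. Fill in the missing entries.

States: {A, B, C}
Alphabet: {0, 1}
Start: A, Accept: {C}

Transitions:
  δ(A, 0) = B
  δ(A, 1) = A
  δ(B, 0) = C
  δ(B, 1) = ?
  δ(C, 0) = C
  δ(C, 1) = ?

From the language and accept set, identify what each state tracks — A: zero 0's seen; B: one 0 seen; C: ≥ two 0's seen.
Each missing δ(q, a) is the state matching the new tracked value after reading a.
δ(B, 1) = B; δ(C, 1) = C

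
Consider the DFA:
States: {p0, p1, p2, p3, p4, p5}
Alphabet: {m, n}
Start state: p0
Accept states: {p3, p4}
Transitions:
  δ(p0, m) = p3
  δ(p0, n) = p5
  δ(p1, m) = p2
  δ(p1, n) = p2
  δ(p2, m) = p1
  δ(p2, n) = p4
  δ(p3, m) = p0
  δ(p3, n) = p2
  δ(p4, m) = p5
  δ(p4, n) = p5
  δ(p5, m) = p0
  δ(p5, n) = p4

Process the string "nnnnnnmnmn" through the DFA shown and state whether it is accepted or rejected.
Processing string "nnnnnnmnmn":
  p0 --n--> p5
  p5 --n--> p4
  p4 --n--> p5
  p5 --n--> p4
  p4 --n--> p5
  p5 --n--> p4
  p4 --m--> p5
  p5 --n--> p4
  p4 --m--> p5
  p5 --n--> p4
Final state: p4
Accept states: {p3, p4}
Yes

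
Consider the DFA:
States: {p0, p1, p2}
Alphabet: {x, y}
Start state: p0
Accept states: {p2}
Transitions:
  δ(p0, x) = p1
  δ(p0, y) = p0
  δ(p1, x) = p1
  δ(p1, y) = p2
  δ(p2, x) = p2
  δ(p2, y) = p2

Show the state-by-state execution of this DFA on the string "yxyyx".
read 'y': p0 → p0
  read 'x': p0 → p1
  read 'y': p1 → p2
  read 'y': p2 → p2
  read 'x': p2 → p2
p0 -> p0 -> p1 -> p2 -> p2 -> p2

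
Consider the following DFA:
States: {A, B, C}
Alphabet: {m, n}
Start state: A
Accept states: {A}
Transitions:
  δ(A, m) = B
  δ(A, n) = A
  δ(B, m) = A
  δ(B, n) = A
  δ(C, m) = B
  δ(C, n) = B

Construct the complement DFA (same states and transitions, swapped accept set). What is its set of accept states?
Complement accept states = All states \ Original accept states
= {A, B, C} \ {A}
{B, C}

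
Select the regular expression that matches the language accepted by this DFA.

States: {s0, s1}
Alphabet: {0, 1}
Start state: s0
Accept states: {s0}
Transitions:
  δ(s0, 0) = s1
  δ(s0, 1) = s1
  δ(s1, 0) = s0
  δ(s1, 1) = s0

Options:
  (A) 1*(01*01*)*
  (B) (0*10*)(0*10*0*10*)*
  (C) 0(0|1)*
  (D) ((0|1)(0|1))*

Check each option against the DFA on short strings; one disagreement eliminates an option:
  (A) 1*(01*01*)*: on '1' the DFA goes s0 → s1 and rejects (s1 ∉ Accept), but the regex matches it → eliminate
  (B) (0*10*)(0*10*0*10*)*: on ε the DFA stays in s0 and accepts (s0 ∈ Accept), but the regex does not match it → eliminate
  (C) 0(0|1)*: on ε the DFA stays in s0 and accepts (s0 ∈ Accept), but the regex does not match it → eliminate
  (D) ((0|1)(0|1))*: agrees with the DFA on every string of length ≤ 6
Only (D) is consistent with the DFA.
(D) ((0|1)(0|1))*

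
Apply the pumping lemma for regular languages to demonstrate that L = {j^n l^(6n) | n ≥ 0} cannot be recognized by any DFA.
Assume L is regular with pumping length p. Idea: pumping the j-block breaks the 1:6 ratio.
Choose s = j^p l^(6p) (length 7p ≥ p). By the pumping lemma, s = xyz with |xy| ≤ p, |y| > 0, so y = j^k with k ≥ 1. Then xy²z = j^(p+k) l^(6p). For this to be in L we would need 6p = 6(p+k), i.e. 6k = 0, contradicting k ≥ 1. So xy²z ∉ L.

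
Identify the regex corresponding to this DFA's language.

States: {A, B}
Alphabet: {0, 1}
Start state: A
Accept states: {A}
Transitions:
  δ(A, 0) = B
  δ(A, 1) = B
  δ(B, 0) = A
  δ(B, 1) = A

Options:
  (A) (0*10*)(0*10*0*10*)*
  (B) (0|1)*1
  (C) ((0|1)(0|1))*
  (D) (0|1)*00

Check each option against the DFA on short strings; one disagreement eliminates an option:
  (A) (0*10*)(0*10*0*10*)*: on ε the DFA stays in A and accepts (A ∈ Accept), but the regex does not match it → eliminate
  (B) (0|1)*1: on ε the DFA stays in A and accepts (A ∈ Accept), but the regex does not match it → eliminate
  (C) ((0|1)(0|1))*: agrees with the DFA on every string of length ≤ 6
  (D) (0|1)*00: on ε the DFA stays in A and accepts (A ∈ Accept), but the regex does not match it → eliminate
Only (C) is consistent with the DFA.
(C) ((0|1)(0|1))*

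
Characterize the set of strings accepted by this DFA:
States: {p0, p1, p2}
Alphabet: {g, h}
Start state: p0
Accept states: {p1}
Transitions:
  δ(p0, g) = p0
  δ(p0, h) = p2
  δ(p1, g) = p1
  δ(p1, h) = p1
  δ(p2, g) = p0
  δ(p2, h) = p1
Testing a few strings:
  'g' → reject
  'hh' → accept
  'gh' → reject
  'hggh' → reject
State roles: p0=no progress toward hh; p1=substring hh seen; p2=one trailing h
All strings over {g,h} containing the substring hh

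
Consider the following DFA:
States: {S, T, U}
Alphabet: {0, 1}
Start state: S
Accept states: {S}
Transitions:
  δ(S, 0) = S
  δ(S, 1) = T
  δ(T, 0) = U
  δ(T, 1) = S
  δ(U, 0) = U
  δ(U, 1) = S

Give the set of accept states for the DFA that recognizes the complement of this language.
Complement accept states = All states \ Original accept states
= {S, T, U} \ {S}
{T, U}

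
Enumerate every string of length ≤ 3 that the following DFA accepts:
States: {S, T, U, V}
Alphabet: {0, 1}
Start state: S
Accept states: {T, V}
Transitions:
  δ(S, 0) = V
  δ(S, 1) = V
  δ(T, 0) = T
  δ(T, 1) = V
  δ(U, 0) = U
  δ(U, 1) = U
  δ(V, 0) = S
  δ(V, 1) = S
0, 1, 000, 001, 010, 011, 100, 101, 110, 111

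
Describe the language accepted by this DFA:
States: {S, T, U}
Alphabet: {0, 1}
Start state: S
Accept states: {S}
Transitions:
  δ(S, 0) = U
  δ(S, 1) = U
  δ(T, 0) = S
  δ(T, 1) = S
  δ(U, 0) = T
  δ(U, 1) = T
Testing a few strings:
  '1001' → reject
  '0100' → reject
  '0' → reject
  '000' → accept
State roles: S=length ≡ 0 (mod 3); T=length ≡ 2 (mod 3); U=length ≡ 1 (mod 3)
All binary strings whose length is a multiple of 3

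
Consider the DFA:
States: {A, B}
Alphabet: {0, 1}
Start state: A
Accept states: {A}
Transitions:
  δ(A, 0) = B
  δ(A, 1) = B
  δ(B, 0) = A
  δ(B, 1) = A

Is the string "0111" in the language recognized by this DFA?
Processing string "0111":
  A --0--> B
  B --1--> A
  A --1--> B
  B --1--> A
Final state: A
Accept states: {A}
Yes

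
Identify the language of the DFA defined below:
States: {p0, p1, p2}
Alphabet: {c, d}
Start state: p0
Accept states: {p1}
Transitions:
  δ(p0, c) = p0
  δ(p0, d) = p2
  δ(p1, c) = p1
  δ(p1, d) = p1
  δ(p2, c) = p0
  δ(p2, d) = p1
Testing a few strings:
  'dcd' → reject
  'dccc' → reject
  'c' → reject
  'd' → reject
State roles: p0=no progress toward dd; p1=substring dd seen; p2=one trailing d
All strings over {c,d} containing the substring dd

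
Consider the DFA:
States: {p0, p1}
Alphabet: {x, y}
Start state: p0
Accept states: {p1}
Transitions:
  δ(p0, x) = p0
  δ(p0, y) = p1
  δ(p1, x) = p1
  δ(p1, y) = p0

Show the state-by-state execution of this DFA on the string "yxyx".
read 'y': p0 → p1
  read 'x': p1 → p1
  read 'y': p1 → p0
  read 'x': p0 → p0
p0 -> p1 -> p1 -> p0 -> p0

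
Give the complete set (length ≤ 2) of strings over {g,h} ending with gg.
gg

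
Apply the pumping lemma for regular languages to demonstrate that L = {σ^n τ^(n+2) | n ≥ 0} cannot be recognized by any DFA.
Assume L is regular with pumping length p. Idea: pumping the σ-block breaks the fixed offset of 2.
Choose s = σ^p τ^(p+2) ∈ L. By the pumping lemma, s = xyz with |xy| ≤ p, |y| > 0, so y = σ^k with k ≥ 1. Then xy²z = σ^(p+k) τ^(p+2). For this to be in L we would need p+2 = (p+k)+2, i.e. k = 0, contradicting k ≥ 1. So xy²z ∉ L.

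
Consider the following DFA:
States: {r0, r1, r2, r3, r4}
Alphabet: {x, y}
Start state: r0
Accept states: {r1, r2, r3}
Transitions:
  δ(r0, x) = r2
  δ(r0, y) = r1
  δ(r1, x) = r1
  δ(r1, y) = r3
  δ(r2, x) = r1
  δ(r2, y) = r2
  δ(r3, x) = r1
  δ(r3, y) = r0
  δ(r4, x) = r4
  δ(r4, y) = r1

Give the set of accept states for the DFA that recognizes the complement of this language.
Complement accept states = All states \ Original accept states
= {r0, r1, r2, r3, r4} \ {r1, r2, r3}
{r0, r4}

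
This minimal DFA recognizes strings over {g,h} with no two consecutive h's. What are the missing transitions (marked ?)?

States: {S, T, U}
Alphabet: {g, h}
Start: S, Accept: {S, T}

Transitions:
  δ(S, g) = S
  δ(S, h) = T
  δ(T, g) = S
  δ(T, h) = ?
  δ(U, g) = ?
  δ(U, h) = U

From the language and accept set, identify what each state tracks — S: last symbol not h (ok); T: last symbol h (ok); U: saw hh (dead).
Each missing δ(q, a) is the state matching the new tracked value after reading a.
δ(T, h) = U; δ(U, g) = U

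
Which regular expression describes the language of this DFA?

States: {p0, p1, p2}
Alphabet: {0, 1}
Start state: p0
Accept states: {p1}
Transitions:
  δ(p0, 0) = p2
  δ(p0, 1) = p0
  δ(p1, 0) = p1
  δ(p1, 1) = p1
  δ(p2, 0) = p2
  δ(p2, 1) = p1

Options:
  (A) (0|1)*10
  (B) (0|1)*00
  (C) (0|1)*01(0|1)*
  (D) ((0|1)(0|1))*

Check each option against the DFA on short strings; one disagreement eliminates an option:
  (A) (0|1)*10: on '01' the DFA goes p0 → p2 → p1 and accepts (p1 ∈ Accept), but the regex does not match it → eliminate
  (B) (0|1)*00: on '00' the DFA goes p0 → p2 → p2 and rejects (p2 ∉ Accept), but the regex matches it → eliminate
  (C) (0|1)*01(0|1)*: agrees with the DFA on every string of length ≤ 6
  (D) ((0|1)(0|1))*: on ε the DFA stays in p0 and rejects (p0 ∉ Accept), but the regex matches it → eliminate
Only (C) is consistent with the DFA.
(C) (0|1)*01(0|1)*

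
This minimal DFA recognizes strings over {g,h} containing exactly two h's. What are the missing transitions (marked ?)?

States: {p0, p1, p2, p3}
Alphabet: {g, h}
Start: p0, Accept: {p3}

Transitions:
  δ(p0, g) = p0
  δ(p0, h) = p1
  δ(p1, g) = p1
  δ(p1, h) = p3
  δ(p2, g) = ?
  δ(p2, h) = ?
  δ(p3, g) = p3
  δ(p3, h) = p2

From the language and accept set, identify what each state tracks — p0: zero h's; p1: one h; p2: ≥ three h's (dead); p3: two h's.
Each missing δ(q, a) is the state matching the new tracked value after reading a.
δ(p2, g) = p2; δ(p2, h) = p2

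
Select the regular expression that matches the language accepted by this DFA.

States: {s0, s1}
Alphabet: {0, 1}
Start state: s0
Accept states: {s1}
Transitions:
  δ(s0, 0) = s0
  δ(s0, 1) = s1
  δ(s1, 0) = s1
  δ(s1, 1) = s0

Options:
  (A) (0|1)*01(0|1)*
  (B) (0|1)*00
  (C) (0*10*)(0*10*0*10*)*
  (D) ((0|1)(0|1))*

Check each option against the DFA on short strings; one disagreement eliminates an option:
  (A) (0|1)*01(0|1)*: on '1' the DFA goes s0 → s1 and accepts (s1 ∈ Accept), but the regex does not match it → eliminate
  (B) (0|1)*00: on '1' the DFA goes s0 → s1 and accepts (s1 ∈ Accept), but the regex does not match it → eliminate
  (C) (0*10*)(0*10*0*10*)*: agrees with the DFA on every string of length ≤ 6
  (D) ((0|1)(0|1))*: on ε the DFA stays in s0 and rejects (s0 ∉ Accept), but the regex matches it → eliminate
Only (C) is consistent with the DFA.
(C) (0*10*)(0*10*0*10*)*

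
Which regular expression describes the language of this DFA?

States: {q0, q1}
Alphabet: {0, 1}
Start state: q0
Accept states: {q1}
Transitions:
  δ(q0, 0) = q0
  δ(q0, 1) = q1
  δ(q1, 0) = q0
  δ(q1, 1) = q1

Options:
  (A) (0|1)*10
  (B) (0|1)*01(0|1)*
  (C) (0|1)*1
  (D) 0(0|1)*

Check each option against the DFA on short strings; one disagreement eliminates an option:
  (A) (0|1)*10: on '1' the DFA goes q0 → q1 and accepts (q1 ∈ Accept), but the regex does not match it → eliminate
  (B) (0|1)*01(0|1)*: on '1' the DFA goes q0 → q1 and accepts (q1 ∈ Accept), but the regex does not match it → eliminate
  (C) (0|1)*1: agrees with the DFA on every string of length ≤ 6
  (D) 0(0|1)*: on '0' the DFA goes q0 → q0 and rejects (q0 ∉ Accept), but the regex matches it → eliminate
Only (C) is consistent with the DFA.
(C) (0|1)*1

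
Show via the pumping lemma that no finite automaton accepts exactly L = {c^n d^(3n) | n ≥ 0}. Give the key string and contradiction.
Assume L is regular with pumping length p. Idea: pumping the c-block breaks the 1:3 ratio.
Choose s = c^p d^(3p) (length 4p ≥ p). By the pumping lemma, s = xyz with |xy| ≤ p, |y| > 0, so y = c^k with k ≥ 1. Then xy²z = c^(p+k) d^(3p). For this to be in L we would need 3p = 3(p+k), i.e. 3k = 0, contradicting k ≥ 1. So xy²z ∉ L.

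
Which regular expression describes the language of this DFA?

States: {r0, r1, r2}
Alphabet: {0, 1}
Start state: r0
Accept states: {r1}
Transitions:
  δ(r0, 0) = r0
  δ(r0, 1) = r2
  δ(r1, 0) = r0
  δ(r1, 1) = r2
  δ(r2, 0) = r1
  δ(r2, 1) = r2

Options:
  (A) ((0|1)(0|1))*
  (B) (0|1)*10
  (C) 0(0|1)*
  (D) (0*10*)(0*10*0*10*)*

Check each option against the DFA on short strings; one disagreement eliminates an option:
  (A) ((0|1)(0|1))*: on ε the DFA stays in r0 and rejects (r0 ∉ Accept), but the regex matches it → eliminate
  (B) (0|1)*10: agrees with the DFA on every string of length ≤ 6
  (C) 0(0|1)*: on '0' the DFA goes r0 → r0 and rejects (r0 ∉ Accept), but the regex matches it → eliminate
  (D) (0*10*)(0*10*0*10*)*: on '1' the DFA goes r0 → r2 and rejects (r2 ∉ Accept), but the regex matches it → eliminate
Only (B) is consistent with the DFA.
(B) (0|1)*10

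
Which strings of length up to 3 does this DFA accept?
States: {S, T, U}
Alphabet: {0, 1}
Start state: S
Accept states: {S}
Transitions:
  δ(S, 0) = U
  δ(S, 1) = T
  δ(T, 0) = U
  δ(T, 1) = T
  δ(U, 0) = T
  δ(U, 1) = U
ε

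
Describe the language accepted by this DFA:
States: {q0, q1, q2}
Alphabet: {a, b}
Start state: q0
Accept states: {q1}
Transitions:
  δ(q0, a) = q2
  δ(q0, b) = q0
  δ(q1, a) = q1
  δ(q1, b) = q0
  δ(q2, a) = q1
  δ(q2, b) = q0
Testing a few strings:
  'bb' → reject
  'bbb' → reject
  'ab' → reject
  'ba' → reject
State roles: q0=last symbol not a; q1=two trailing a's; q2=one trailing a
All strings over {a,b} ending with aa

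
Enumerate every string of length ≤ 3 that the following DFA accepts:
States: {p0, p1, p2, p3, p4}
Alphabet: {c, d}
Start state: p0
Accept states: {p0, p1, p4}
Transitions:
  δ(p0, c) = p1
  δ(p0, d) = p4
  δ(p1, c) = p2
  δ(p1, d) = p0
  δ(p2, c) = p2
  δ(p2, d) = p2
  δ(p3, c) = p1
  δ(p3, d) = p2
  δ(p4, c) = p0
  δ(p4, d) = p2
ε, c, d, cd, dc, cdc, cdd, dcc, dcd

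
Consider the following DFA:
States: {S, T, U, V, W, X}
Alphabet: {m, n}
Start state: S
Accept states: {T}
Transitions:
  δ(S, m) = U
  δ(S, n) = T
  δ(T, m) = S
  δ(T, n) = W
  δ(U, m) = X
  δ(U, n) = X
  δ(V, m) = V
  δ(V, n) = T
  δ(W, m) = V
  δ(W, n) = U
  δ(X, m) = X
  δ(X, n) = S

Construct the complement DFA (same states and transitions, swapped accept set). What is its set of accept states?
Complement accept states = All states \ Original accept states
= {S, T, U, V, W, X} \ {T}
{S, U, V, W, X}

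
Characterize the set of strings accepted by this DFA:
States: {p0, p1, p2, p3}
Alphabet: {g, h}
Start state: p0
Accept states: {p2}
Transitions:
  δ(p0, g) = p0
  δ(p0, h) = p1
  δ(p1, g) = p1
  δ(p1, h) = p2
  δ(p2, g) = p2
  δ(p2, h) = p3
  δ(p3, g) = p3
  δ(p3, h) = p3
Testing a few strings:
  'hghg' → accept
  'hhgh' → reject
  'hg' → reject
  'h' → reject
State roles: p0=zero h's; p1=one h; p2=two h's; p3=≥ three h's (dead)
All strings over {g,h} containing exactly two h's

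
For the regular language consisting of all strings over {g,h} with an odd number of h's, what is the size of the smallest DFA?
By Myhill–Nerode, count the distinguishable equivalence classes: two classes — parity of the count of h's.
2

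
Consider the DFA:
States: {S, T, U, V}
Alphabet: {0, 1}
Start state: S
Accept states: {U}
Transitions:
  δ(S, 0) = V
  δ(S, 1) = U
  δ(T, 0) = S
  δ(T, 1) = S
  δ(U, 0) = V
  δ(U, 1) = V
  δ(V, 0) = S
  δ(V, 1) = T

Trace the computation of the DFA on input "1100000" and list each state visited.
read '1': S → U
  read '1': U → V
  read '0': V → S
  read '0': S → V
  read '0': V → S
  read '0': S → V
  read '0': V → S
S -> U -> V -> S -> V -> S -> V -> S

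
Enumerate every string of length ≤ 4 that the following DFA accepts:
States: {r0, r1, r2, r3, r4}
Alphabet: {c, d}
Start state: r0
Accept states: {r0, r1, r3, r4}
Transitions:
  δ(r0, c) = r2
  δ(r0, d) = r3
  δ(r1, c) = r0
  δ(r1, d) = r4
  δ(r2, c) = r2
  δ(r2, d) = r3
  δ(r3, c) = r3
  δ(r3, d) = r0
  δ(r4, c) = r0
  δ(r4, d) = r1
ε, d, cd, dc, dd, ccd, cdc, cdd, dcc, dcd, ddd, cccd, ccdc, ccdd, cdcc, cdcd, cddd, dccc, dccd, dcdd, ddcd, dddc, dddd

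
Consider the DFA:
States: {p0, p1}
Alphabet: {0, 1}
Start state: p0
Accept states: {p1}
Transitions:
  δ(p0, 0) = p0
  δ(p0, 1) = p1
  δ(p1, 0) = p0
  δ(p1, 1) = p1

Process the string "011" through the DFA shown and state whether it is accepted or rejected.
Processing string "011":
  p0 --0--> p0
  p0 --1--> p1
  p1 --1--> p1
Final state: p1
Accept states: {p1}
Yes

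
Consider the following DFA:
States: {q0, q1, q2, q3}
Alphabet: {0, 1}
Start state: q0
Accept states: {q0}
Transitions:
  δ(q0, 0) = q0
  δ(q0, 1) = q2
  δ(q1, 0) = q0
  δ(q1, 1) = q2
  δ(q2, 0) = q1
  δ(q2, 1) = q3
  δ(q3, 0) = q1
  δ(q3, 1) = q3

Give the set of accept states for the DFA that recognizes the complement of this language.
Complement accept states = All states \ Original accept states
= {q0, q1, q2, q3} \ {q0}
{q1, q2, q3}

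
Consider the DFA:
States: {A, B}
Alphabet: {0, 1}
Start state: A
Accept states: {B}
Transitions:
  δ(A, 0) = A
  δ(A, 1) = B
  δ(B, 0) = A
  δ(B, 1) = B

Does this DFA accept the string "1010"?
Processing string "1010":
  A --1--> B
  B --0--> A
  A --1--> B
  B --0--> A
Final state: A
Accept states: {B}
No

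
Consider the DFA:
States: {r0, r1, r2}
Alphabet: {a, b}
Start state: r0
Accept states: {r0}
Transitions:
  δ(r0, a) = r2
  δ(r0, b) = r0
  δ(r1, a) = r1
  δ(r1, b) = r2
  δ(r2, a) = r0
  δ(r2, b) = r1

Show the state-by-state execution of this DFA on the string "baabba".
read 'b': r0 → r0
  read 'a': r0 → r2
  read 'a': r2 → r0
  read 'b': r0 → r0
  read 'b': r0 → r0
  read 'a': r0 → r2
r0 -> r0 -> r2 -> r0 -> r0 -> r0 -> r2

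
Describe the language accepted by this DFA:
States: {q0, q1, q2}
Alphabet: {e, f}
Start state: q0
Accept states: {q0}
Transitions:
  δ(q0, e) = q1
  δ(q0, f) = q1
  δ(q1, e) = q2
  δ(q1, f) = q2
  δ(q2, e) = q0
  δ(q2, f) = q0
Testing a few strings:
  'fffe' → reject
  'fe' → reject
  'e' → reject
  'ef' → reject
State roles: q0=length ≡ 0 (mod 3); q1=length ≡ 1 (mod 3); q2=length ≡ 2 (mod 3)
All strings over {e,f} whose length is a multiple of 3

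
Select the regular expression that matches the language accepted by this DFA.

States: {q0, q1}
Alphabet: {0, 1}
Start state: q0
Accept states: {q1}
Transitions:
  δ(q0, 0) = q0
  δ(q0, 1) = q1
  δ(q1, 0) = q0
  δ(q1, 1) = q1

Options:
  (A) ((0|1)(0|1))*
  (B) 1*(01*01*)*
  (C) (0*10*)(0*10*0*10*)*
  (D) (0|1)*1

Check each option against the DFA on short strings; one disagreement eliminates an option:
  (A) ((0|1)(0|1))*: on ε the DFA stays in q0 and rejects (q0 ∉ Accept), but the regex matches it → eliminate
  (B) 1*(01*01*)*: on ε the DFA stays in q0 and rejects (q0 ∉ Accept), but the regex matches it → eliminate
  (C) (0*10*)(0*10*0*10*)*: on '10' the DFA goes q0 → q1 → q0 and rejects (q0 ∉ Accept), but the regex matches it → eliminate
  (D) (0|1)*1: agrees with the DFA on every string of length ≤ 6
Only (D) is consistent with the DFA.
(D) (0|1)*1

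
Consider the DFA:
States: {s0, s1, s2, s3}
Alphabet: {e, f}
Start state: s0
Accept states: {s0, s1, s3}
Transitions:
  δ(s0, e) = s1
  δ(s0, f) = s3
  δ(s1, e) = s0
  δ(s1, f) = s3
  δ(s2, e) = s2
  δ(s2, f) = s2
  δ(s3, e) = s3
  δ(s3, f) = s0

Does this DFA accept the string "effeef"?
Processing string "effeef":
  s0 --e--> s1
  s1 --f--> s3
  s3 --f--> s0
  s0 --e--> s1
  s1 --e--> s0
  s0 --f--> s3
Final state: s3
Accept states: {s0, s1, s3}
Yes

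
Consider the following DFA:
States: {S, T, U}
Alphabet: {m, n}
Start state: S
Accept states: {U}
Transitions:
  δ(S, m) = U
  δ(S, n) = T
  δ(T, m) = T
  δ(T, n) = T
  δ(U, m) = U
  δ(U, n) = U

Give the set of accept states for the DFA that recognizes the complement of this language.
Complement accept states = All states \ Original accept states
= {S, T, U} \ {U}
{S, T}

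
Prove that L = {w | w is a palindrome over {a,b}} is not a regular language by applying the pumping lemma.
Assume L is regular with pumping length p. Idea: pumping the leading a-block breaks the symmetry.
Choose s = a^p b a^p (a palindrome of length 2p+1 ≥ p). By the pumping lemma, s = xyz with |xy| ≤ p, |y| > 0, so y = a^k with k > 0 (xy lies entirely in the first a^p). Then xy²z = a^(p+k) b a^p, which is not a palindrome since p+k ≠ p.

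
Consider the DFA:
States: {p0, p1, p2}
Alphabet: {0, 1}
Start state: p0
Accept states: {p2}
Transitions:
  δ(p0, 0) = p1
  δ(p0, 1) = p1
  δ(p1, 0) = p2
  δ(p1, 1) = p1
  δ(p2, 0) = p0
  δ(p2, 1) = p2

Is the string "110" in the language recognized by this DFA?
Processing string "110":
  p0 --1--> p1
  p1 --1--> p1
  p1 --0--> p2
Final state: p2
Accept states: {p2}
Yes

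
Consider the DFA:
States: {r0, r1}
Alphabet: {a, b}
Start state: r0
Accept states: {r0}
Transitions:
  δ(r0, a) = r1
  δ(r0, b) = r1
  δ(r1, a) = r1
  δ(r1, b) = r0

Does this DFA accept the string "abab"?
Processing string "abab":
  r0 --a--> r1
  r1 --b--> r0
  r0 --a--> r1
  r1 --b--> r0
Final state: r0
Accept states: {r0}
Yes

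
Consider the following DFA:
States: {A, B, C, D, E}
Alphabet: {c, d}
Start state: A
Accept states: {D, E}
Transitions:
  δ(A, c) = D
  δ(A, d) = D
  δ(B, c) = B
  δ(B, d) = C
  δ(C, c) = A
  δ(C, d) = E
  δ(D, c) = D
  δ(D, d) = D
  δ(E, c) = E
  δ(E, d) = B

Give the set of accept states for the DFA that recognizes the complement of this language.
Complement accept states = All states \ Original accept states
= {A, B, C, D, E} \ {D, E}
{A, B, C}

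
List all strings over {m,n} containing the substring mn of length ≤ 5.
mn, mmn, mnm, mnn, nmn, mmmn, mmnm, mmnn, mnmm, mnmn, mnnm, mnnn, nmmn, nmnm, nmnn, nnmn, mmmmn, mmmnm, mmmnn, mmnmm, mmnmn, mmnnm, mmnnn, mnmmm, mnmmn, mnmnm, mnmnn, mnnmm, mnnmn, mnnnm, mnnnn, nmmmn, nmmnm, nmmnn, nmnmm, nmnmn, nmnnm, nmnnn, nnmmn, nnmnm, nnmnn, nnnmn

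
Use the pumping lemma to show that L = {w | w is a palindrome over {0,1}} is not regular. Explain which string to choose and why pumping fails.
Assume L is regular with pumping length p. Idea: pumping the leading 0-block breaks the symmetry.
Choose s = 0^p 1 0^p (a palindrome of length 2p+1 ≥ p). By the pumping lemma, s = xyz with |xy| ≤ p, |y| > 0, so y = 0^k with k > 0 (xy lies entirely in the first 0^p). Then xy²z = 0^(p+k) 1 0^p, which is not a palindrome since p+k ≠ p.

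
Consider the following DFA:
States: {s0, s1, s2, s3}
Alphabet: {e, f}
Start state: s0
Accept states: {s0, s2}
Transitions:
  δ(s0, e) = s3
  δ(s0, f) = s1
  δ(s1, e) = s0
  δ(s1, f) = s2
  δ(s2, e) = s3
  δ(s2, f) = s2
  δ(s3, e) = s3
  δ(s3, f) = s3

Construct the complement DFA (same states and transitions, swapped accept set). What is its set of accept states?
Complement accept states = All states \ Original accept states
= {s0, s1, s2, s3} \ {s0, s2}
{s1, s3}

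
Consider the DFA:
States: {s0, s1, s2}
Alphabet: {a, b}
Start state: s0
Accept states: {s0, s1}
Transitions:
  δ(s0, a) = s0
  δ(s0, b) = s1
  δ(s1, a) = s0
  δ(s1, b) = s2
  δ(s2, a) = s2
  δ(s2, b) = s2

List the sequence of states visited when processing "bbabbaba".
read 'b': s0 → s1
  read 'b': s1 → s2
  read 'a': s2 → s2
  read 'b': s2 → s2
  read 'b': s2 → s2
  read 'a': s2 → s2
  read 'b': s2 → s2
  read 'a': s2 → s2
s0 -> s1 -> s2 -> s2 -> s2 -> s2 -> s2 -> s2 -> s2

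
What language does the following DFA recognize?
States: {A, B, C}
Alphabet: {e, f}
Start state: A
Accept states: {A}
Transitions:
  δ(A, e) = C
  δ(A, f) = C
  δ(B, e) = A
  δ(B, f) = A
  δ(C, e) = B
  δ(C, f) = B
Testing a few strings:
  'efe' → accept
  'feee' → reject
  'ee' → reject
  'ffee' → reject
State roles: A=length ≡ 0 (mod 3); B=length ≡ 2 (mod 3); C=length ≡ 1 (mod 3)
All strings over {e,f} whose length is a multiple of 3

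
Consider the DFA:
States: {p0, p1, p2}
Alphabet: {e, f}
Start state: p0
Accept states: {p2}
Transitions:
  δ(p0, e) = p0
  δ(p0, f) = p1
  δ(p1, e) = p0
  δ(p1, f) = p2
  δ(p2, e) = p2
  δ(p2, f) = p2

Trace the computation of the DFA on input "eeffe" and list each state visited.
read 'e': p0 → p0
  read 'e': p0 → p0
  read 'f': p0 → p1
  read 'f': p1 → p2
  read 'e': p2 → p2
p0 -> p0 -> p0 -> p1 -> p2 -> p2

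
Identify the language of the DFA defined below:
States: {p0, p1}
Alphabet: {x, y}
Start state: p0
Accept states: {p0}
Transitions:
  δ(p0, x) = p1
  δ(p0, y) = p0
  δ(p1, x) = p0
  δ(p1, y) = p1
Testing a few strings:
  'yxy' → reject
  'x' → reject
  'xx' → accept
  'yx' → reject
State roles: p0=even number of x's so far; p1=odd number of x's so far
All strings over {x,y} with an even number of x's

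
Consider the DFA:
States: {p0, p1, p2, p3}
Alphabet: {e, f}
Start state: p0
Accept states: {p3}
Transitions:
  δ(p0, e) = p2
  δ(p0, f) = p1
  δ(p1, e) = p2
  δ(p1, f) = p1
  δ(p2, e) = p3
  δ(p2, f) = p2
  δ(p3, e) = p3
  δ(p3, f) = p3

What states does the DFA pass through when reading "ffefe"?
read 'f': p0 → p1
  read 'f': p1 → p1
  read 'e': p1 → p2
  read 'f': p2 → p2
  read 'e': p2 → p3
p0 -> p1 -> p1 -> p2 -> p2 -> p3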